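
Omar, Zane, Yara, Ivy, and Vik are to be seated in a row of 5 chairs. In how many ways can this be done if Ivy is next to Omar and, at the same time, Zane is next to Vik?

Treat {Ivy,Omar} as one block (2 orders) and {Zane,Vik} as another (2 orders).
That leaves 3 units to arrange: 2 × 2 × 3! = 4 × 6 = 24.

24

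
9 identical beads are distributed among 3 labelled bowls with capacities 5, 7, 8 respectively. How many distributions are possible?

Without the upper bounds there are C(11,2) = 55 ways to split 9 among 3 bowls.
Subtract solutions that violate a single cap (substitute x_i' = x_i − (cap_i+1)): x_1 ≥ 6 gives C(5,2) = 10; x_2 ≥ 8 gives C(3,2) = 3; x_3 ≥ 9 gives C(2,2) = 1. Together 14.
No two caps can be exceeded simultaneously, so the pair terms are all 0.
By inclusion–exclusion the count is 55 − 14 + 0 = 41.

41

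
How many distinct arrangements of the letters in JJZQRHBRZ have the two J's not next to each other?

There are 9!/(2!·2!·2!) = 45360 arrangements of JJZQRHBRZ in total.
If the two J's are adjacent, glue them into one block, leaving 8 items to arrange: (8)!/(2!·2!) = 10080 ways.
Subtracting, 45360 − 10080 = 35280 arrangements keep the J's apart.

35280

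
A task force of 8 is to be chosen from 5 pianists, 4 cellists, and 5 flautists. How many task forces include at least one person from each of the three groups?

2940

With no constraint there are C(14,8) = 3003 possible selections.
Subtract selections that omit an entire group: no pianists → C(9,8) = 9; no cellists → C(10,8) = 45; no flautists → C(9,8) = 9.
Add back selections omitting two groups (i.e. drawn from a single group): C(5,8) + C(4,8) + C(5,8) = 0.
By inclusion–exclusion: 3003 − 63 + 0 = 2940.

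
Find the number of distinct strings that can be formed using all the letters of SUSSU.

Letter multiplicities in SUSSU: S×3, U×2.
Dividing 5! = 120 by 3!·2! = 12 for the repeated letters gives 10.

10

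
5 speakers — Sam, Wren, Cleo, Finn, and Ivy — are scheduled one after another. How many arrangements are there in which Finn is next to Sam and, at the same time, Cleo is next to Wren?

Treat {Finn,Sam} as one block (2 orders) and {Cleo,Wren} as another (2 orders).
That leaves 3 units to arrange: 2 × 2 × 3! = 4 × 6 = 24.

24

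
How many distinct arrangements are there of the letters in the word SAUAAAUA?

168

The 8 letters of SAUAAAUA have repeats: A appearing 5 times and U appearing twice.
The number of distinct arrangements is 8!/(5!·2!) = 40320/240 = 168.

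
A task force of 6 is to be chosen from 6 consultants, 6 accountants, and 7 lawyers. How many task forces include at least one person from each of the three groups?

22785

Unrestricted: C(19,6) = 27132 ways to pick any 6 of the 19.
Subtract selections that omit an entire group: no consultants → C(13,6) = 1716; no accountants → C(13,6) = 1716; no lawyers → C(12,6) = 924.
Add back selections omitting two groups (i.e. drawn from a single group): C(6,6) + C(6,6) + C(7,6) = 9.
By inclusion–exclusion: 27132 − 4356 + 9 = 22785.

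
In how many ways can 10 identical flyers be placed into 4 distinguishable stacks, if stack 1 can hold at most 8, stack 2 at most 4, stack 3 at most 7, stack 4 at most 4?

161

By stars and bars, unrestricted non-negative solutions to x_1+…+x_4 = 10 number C(10+3,3) = 286.
Subtract solutions that violate a single cap (substitute x_i' = x_i − (cap_i+1)): x_1 ≥ 9 gives C(4,3) = 4; x_2 ≥ 5 gives C(8,3) = 56; x_3 ≥ 8 gives C(5,3) = 10; x_4 ≥ 5 gives C(8,3) = 56. Together 126.
Add back pairs where two caps are both exceeded: 0 + 0 + 0 + 0 + 1 + 0 = 1.
By inclusion–exclusion the count is 286 − 126 + 1 = 161.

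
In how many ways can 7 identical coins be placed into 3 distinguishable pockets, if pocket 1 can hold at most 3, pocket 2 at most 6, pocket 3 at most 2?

11

By stars and bars, unrestricted non-negative solutions to x_1+…+x_3 = 7 number C(7+2,2) = 36.
Subtract solutions that violate a single cap (substitute x_i' = x_i − (cap_i+1)): x_1 ≥ 4 gives C(5,2) = 10; x_2 ≥ 7 gives C(2,2) = 1; x_3 ≥ 3 gives C(6,2) = 15. Together 26.
Add back pairs where two caps are both exceeded: 0 + 1 + 0 = 1.
By inclusion–exclusion the count is 36 − 26 + 1 = 11.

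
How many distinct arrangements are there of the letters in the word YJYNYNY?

YJYNYNY has 7 letters with N appearing twice and Y appearing 4 times.
Dividing 7! = 5040 by 4!·2! = 48 for the repeated letters gives 105.

105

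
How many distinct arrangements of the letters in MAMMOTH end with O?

With the last slot taken by O, it remains to arrange the other 6 letters (MAMMTH).
Those 6 letters have M appearing 3 times, giving (6)!/(3!) = 120.

120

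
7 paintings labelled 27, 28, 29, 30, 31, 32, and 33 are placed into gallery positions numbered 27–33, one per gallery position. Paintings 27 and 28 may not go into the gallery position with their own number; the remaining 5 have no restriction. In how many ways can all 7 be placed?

Let Aᵢ (for i ∈ {27, 28}) be the placements that put painting i in its forbidden gallery position. Any j of these fix j positions, leaving (7−j)! ways to fill the rest, and there are C(2,j) ways to pick which j.
By inclusion–exclusion, the number of valid placements is Σ_{j=0}^{2} (−1)^j C(2,j)·(7−j)!.
Computing: 5040 − 1440 + 120 = 3720.

3720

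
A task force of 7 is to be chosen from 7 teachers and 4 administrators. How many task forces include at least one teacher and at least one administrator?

329

Total 7-person selections from all 11: C(11,7) = 330.
Subtract selections that omit an entire group: no teachers → C(4,7) = 0; no administrators → C(7,7) = 1.
Both groups omitted at once is impossible, so 330 − 1 = 329.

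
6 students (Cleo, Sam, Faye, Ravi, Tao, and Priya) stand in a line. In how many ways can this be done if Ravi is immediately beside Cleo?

Place the 4 others and the Ravi-Cleo pair as 5 objects in a line; the pair has 2 internal arrangements.
So the count is 2·(5)! = 240.

240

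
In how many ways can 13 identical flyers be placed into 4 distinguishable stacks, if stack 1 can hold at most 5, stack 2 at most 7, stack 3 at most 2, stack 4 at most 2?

Without the upper bounds there are C(16,3) = 560 ways to split 13 among 4 stacks.
Subtract solutions that violate a single cap (substitute x_i' = x_i − (cap_i+1)): x_1 ≥ 6 gives C(10,3) = 120; x_2 ≥ 8 gives C(8,3) = 56; x_3 ≥ 3 gives C(13,3) = 286; x_4 ≥ 3 gives C(13,3) = 286. Together 748.
Add back pairs where two caps are both exceeded: 0 + 35 + 35 + 10 + 10 + 120 = 210.
Subtract triples: 0 + 0 + 4 + 0 = 4.
By inclusion–exclusion the count is 560 − 748 + 210 − 4 = 18.

18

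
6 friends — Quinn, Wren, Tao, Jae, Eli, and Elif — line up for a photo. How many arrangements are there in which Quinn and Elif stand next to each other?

Glue Quinn and Elif into one block (2 internal orders), leaving 5 units to arrange in a row.
That gives 2 × 5! = 2 × 120 = 240.

240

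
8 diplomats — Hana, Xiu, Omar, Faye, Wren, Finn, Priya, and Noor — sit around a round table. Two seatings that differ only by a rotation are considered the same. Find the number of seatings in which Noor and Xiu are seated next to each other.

1440

Glue Noor and Xiu into a block (2 internal orders). Seating 7 units around a circle gives (6)! arrangements.
So 2 × (6)! = 2 × 720 = 1440.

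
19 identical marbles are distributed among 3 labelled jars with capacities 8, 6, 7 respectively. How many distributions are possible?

6

Without the upper bounds there are C(21,2) = 210 ways to split 19 among 3 jars.
Subtract solutions that violate a single cap (substitute x_i' = x_i − (cap_i+1)): x_1 ≥ 9 gives C(12,2) = 66; x_2 ≥ 7 gives C(14,2) = 91; x_3 ≥ 8 gives C(13,2) = 78. Together 235.
Add back pairs where two caps are both exceeded: 10 + 6 + 15 = 31.
By inclusion–exclusion the count is 210 − 235 + 31 = 6.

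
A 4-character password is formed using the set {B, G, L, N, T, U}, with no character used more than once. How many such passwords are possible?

360

With no repetition, fill the 4 characters in order: 6 choices, then 5, down to 3.
That product is 6 × 5 × 4 × 3 = 360.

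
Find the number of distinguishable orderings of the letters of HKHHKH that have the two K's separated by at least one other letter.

There are 6!/(4!·2!) = 15 arrangements of HKHHKH in total.
If the two K's are adjacent, glue them into one block, leaving 5 items to arrange: (5)!/(4!) = 5 ways.
Subtracting, 15 − 5 = 10 arrangements keep the K's apart.

10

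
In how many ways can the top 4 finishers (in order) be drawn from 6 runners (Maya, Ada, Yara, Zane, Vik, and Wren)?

360

There are 6 choices for 1st place, 5 for 2nd, and so on down to 3 for position 4.
That gives 6 × 5 × 4 × 3 = 360.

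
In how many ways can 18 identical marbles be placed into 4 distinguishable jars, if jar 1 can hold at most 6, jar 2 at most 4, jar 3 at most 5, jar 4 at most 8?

Without the upper bounds there are C(21,3) = 1330 ways to split 18 among 4 jars.
Subtract solutions that violate a single cap (substitute x_i' = x_i − (cap_i+1)): x_1 ≥ 7 gives C(14,3) = 364; x_2 ≥ 5 gives C(16,3) = 560; x_3 ≥ 6 gives C(15,3) = 455; x_4 ≥ 9 gives C(12,3) = 220. Together 1599.
Add back pairs where two caps are both exceeded: 84 + 56 + 10 + 120 + 35 + 20 = 325.
Subtract triples: 1 + 0 + 0 + 0 = 1.
By inclusion–exclusion the count is 1330 − 1599 + 325 − 1 = 55.

55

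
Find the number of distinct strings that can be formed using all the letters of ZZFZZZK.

42

Letter multiplicities in ZZFZZZK: F×1, K×1, Z×5.
Dividing 7! = 5040 by 5! = 120 for the repeated letters gives 42.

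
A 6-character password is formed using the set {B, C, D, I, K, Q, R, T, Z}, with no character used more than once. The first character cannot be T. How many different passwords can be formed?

The first character has 9−1 = 8 choices (anything except T).
The remaining 5 characters are filled from the other 8 symbols without repetition: 8 × 7 × 6 × 5 × 4 = 6720.
Total: 8 × 6720 = 53760.

53760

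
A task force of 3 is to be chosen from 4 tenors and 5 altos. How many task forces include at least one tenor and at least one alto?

Unrestricted: C(9,3) = 84 ways to pick any 3 of the 9.
Subtract selections that omit an entire group: no tenors → C(5,3) = 10; no altos → C(4,3) = 4.
Both groups omitted at once is impossible, so 84 − 14 = 70.

70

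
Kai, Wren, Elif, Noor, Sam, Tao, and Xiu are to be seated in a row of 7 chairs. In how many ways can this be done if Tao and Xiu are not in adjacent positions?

3600

Of the 7! = 5040 arrangements, those with Tao and Xiu adjacent number 2 × 6! = 1440 (treat the pair as a block with 2 internal orders).
So 5040 − 1440 = 3600 arrangements keep them apart.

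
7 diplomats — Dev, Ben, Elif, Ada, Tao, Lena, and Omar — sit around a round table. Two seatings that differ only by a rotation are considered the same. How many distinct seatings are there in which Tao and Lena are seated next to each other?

240

Glue Tao and Lena into a block (2 internal orders). Seating 6 units around a circle gives (5)! arrangements.
So 2 × (5)! = 2 × 120 = 240.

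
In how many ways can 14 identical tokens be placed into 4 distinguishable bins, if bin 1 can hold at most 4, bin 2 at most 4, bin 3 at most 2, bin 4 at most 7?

19

Without the upper bounds there are C(17,3) = 680 ways to split 14 among 4 bins.
Subtract solutions that violate a single cap (substitute x_i' = x_i − (cap_i+1)): x_1 ≥ 5 gives C(12,3) = 220; x_2 ≥ 5 gives C(12,3) = 220; x_3 ≥ 3 gives C(14,3) = 364; x_4 ≥ 8 gives C(9,3) = 84. Together 888.
Add back pairs where two caps are both exceeded: 35 + 84 + 4 + 84 + 4 + 20 = 231.
Subtract triples: 4 + 0 + 0 + 0 = 4.
By inclusion–exclusion the count is 680 − 888 + 231 − 4 = 19.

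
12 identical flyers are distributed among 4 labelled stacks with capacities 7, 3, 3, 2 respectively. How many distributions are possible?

Ignoring the caps, the number of non-negative solutions to x_1+…+x_4 = 12 is C(15,3) = 455.
Subtract solutions that violate a single cap (substitute x_i' = x_i − (cap_i+1)): x_1 ≥ 8 gives C(7,3) = 35; x_2 ≥ 4 gives C(11,3) = 165; x_3 ≥ 4 gives C(11,3) = 165; x_4 ≥ 3 gives C(12,3) = 220. Together 585.
Add back pairs where two caps are both exceeded: 1 + 1 + 4 + 35 + 56 + 56 = 153.
Subtract triples: 0 + 0 + 0 + 4 = 4.
By inclusion–exclusion the count is 455 − 585 + 153 − 4 = 19.

19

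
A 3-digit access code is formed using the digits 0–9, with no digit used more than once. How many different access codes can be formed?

With no repetition, fill the 3 digits in order: 10 choices, then 9, down to 8.
10 × 9 × 8 = 720.

720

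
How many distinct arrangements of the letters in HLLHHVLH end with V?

Fix V in the last position and arrange the remaining 7 letters.
Those 7 letters have H appearing 4 times and L appearing 3 times, giving (7)!/(4!·3!) = 35.

35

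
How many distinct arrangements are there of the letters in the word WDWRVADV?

5040

The 8 letters of WDWRVADV have repeats: D appearing twice, V appearing twice, and W appearing twice.
So there are 8! / (2!·2!·2!) = 5040 distinguishable arrangements.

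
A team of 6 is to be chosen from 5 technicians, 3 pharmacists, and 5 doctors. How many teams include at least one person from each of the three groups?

Unrestricted: C(13,6) = 1716 ways to pick any 6 of the 13.
Subtract selections that omit an entire group: no technicians → C(8,6) = 28; no pharmacists → C(10,6) = 210; no doctors → C(8,6) = 28.
Add back selections omitting two groups (i.e. drawn from a single group): C(5,6) + C(3,6) + C(5,6) = 0.
By inclusion–exclusion: 1716 − 266 + 0 = 1450.

1450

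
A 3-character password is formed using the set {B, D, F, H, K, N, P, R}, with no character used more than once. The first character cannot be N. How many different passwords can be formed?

The first character has 8−1 = 7 choices (anything except N).
The remaining 2 characters are filled from the other 7 symbols without repetition: 7 × 6 = 42.
Total: 7 × 42 = 294.

294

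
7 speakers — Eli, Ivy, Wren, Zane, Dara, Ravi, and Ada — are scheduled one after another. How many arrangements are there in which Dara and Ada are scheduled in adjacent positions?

1440

Treat {Dara, Ada} as a single unit. There are 6 units to order, and the pair itself can be ordered 2 ways.
So the count is 2·(6)! = 1440.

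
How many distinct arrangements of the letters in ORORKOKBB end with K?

1680

Fix K in the last position and arrange the remaining 8 letters.
Those 8 letters have B appearing twice, O appearing 3 times, and R appearing twice, giving (8)!/(3!·2!·2!) = 1680.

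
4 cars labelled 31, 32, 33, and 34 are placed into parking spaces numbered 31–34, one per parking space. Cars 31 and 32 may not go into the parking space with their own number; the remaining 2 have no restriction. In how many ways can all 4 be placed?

14

Let Aᵢ (for i ∈ {31, 32}) be the placements that put car i in its forbidden parking space. Any j of these fix j positions, leaving (4−j)! ways to fill the rest, and there are C(2,j) ways to pick which j.
By inclusion–exclusion, the number of valid placements is Σ_{j=0}^{2} (−1)^j C(2,j)·(4−j)!.
Computing: 24 − 12 + 2 = 14.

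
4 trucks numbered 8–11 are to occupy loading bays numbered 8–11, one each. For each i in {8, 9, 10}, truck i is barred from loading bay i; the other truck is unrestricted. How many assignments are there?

11

Let Aᵢ (for i ∈ {8, 9, 10}) be the placements that put truck i in its forbidden loading bay. Any j of these fix j positions, leaving (4−j)! ways to fill the rest, and there are C(3,j) ways to pick which j.
By inclusion–exclusion, the number of valid placements is Σ_{j=0}^{3} (−1)^j C(3,j)·(4−j)!.
Computing: 24 − 18 + 6 − 1 = 11.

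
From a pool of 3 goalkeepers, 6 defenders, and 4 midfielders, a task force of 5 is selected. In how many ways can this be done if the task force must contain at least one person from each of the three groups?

894

Total 5-person selections from all 13: C(13,5) = 1287.
Selections missing a whole group: no goalkeepers → C(10,5) = 252; no defenders → C(7,5) = 21; no midfielders → C(9,5) = 126.
Add back selections omitting two groups (i.e. drawn from a single group): C(3,5) + C(6,5) + C(4,5) = 6.
By inclusion–exclusion: 1287 − 399 + 6 = 894.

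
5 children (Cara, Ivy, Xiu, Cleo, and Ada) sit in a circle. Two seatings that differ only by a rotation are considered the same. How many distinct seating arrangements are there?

Around a circle, 5 distinct people have 5!/5 = (4)! = 24 rotationally distinct seatings.

24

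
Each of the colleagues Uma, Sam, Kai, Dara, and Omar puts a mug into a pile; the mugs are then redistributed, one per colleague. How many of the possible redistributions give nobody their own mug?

44

This is the derangement count D_5: permutations of 5 items with no fixed point.
By inclusion–exclusion this is Σ_{j=0}^{5} (−1)^j C(5,j)·(5−j)!.
Computing: 120 − 120 + 60 − 20 + 5 − 1 = 44.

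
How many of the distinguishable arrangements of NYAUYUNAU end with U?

2520

With the last slot taken by U, it remains to arrange the other 8 letters (NYAYUNAU).
Those 8 letters have A appearing twice, N appearing twice, U appearing twice, and Y appearing twice, giving (8)!/(2!·2!·2!·2!) = 2520.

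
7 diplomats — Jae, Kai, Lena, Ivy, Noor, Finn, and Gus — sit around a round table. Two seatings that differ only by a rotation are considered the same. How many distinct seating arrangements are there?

Fix one person's seat to break rotational symmetry; the remaining 6 people can be arranged in (6)! = 720 ways.

720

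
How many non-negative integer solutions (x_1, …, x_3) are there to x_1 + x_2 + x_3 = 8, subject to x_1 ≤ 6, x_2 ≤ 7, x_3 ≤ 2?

By stars and bars, unrestricted non-negative solutions to x_1+…+x_3 = 8 number C(8+2,2) = 45.
Subtract solutions that violate a single cap (substitute x_i' = x_i − (cap_i+1)): x_1 ≥ 7 gives C(3,2) = 3; x_2 ≥ 8 gives C(2,2) = 1; x_3 ≥ 3 gives C(7,2) = 21. Together 25.
No two caps can be exceeded simultaneously, so the pair terms are all 0.
By inclusion–exclusion the count is 45 − 25 + 0 = 20.

20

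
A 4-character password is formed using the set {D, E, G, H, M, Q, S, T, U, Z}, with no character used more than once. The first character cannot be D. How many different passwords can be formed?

4536

The first character has 10−1 = 9 choices (anything except D).
The remaining 3 characters are filled from the other 9 symbols without repetition: 9 × 8 × 7 = 504.
Total: 9 × 504 = 4536.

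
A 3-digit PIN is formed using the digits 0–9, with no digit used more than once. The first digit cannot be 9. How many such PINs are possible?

The first digit has 10−1 = 9 choices (anything except 9).
The remaining 2 digits are filled from the other 9 symbols without repetition: 9 × 8 = 72.
Total: 9 × 72 = 648.

648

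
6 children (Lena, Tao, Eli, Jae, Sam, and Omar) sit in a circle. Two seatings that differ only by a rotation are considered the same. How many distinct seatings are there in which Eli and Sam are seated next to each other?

48

Glue Eli and Sam into a block (2 internal orders). Seating 5 units around a circle gives (4)! arrangements.
So 2 × (4)! = 2 × 24 = 48.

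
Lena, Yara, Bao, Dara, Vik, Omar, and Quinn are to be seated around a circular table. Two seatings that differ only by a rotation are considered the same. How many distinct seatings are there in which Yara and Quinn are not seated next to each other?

All circular seatings of 7 people number (6)! = 720.
Those with Yara next to Quinn: fuse the pair into one unit and seat 6 units around a circle — 2·(5)! = 240.
Subtracting, 720 − 240 = 480.

480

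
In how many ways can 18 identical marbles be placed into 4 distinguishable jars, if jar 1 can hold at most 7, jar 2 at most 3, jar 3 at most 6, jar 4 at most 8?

Ignoring the caps, the number of non-negative solutions to x_1+…+x_4 = 18 is C(21,3) = 1330.
Subtract solutions that violate a single cap (substitute x_i' = x_i − (cap_i+1)): x_1 ≥ 8 gives C(13,3) = 286; x_2 ≥ 4 gives C(17,3) = 680; x_3 ≥ 7 gives C(14,3) = 364; x_4 ≥ 9 gives C(12,3) = 220. Together 1550.
Add back pairs where two caps are both exceeded: 84 + 20 + 4 + 120 + 56 + 10 = 294.
By inclusion–exclusion the count is 1330 − 1550 + 294 = 74.

74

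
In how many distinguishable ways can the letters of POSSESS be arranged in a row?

210

POSSESS has 7 letters with S appearing 4 times.
The number of distinct arrangements is 7!/(4!) = 5040/24 = 210.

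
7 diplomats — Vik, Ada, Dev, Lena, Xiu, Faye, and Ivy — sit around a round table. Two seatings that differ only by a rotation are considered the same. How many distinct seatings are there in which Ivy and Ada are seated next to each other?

240

Glue Ivy and Ada into a block (2 internal orders). Seating 6 units around a circle gives (5)! arrangements.
So 2 × (5)! = 2 × 120 = 240.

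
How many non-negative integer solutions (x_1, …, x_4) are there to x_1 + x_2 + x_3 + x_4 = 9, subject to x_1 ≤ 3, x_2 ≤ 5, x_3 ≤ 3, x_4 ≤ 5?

72

Ignoring the caps, the number of non-negative solutions to x_1+…+x_4 = 9 is C(12,3) = 220.
Subtract solutions that violate a single cap (substitute x_i' = x_i − (cap_i+1)): x_1 ≥ 4 gives C(8,3) = 56; x_2 ≥ 6 gives C(6,3) = 20; x_3 ≥ 4 gives C(8,3) = 56; x_4 ≥ 6 gives C(6,3) = 20. Together 152.
Add back pairs where two caps are both exceeded: 0 + 4 + 0 + 0 + 0 + 0 = 4.
By inclusion–exclusion the count is 220 − 152 + 4 = 72.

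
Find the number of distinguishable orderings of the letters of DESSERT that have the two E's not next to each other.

Total arrangements of DESSERT: 7!/(2!·2!) = 1260.
Arrangements with the E's together: treat EE as one letter, giving (6)!/(2!) = 360.
Hence 1260 − 360 = 900.

900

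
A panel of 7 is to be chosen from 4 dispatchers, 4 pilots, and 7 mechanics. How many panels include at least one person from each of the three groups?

Total 7-person selections from all 15: C(15,7) = 6435.
Subtract selections that omit an entire group: no dispatchers → C(11,7) = 330; no pilots → C(11,7) = 330; no mechanics → C(8,7) = 8.
Add back selections omitting two groups (i.e. drawn from a single group): C(4,7) + C(4,7) + C(7,7) = 1.
By inclusion–exclusion: 6435 − 668 + 1 = 5768.

5768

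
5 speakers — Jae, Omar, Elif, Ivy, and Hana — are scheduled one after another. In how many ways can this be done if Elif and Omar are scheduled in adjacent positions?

48

Place the 3 others and the Elif-Omar pair as 4 objects in a line; the pair has 2 internal arrangements.
So the count is 2·(4)! = 48.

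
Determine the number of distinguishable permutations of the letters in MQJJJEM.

Letter multiplicities in MQJJJEM: E×1, J×3, M×2, Q×1.
Dividing 7! = 5040 by 3!·2! = 12 for the repeated letters gives 420.

420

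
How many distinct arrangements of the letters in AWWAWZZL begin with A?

420

With the first slot taken by A, it remains to arrange the other 7 letters (WWAWZZL).
Those 7 letters have W appearing 3 times and Z appearing twice, giving (7)!/(3!·2!) = 420.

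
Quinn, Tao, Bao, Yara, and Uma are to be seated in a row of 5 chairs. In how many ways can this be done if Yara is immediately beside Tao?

48

Treat {Yara, Tao} as a single unit. There are 4 units to order, and the pair itself can be ordered 2 ways.
So the count is 2·(4)! = 48.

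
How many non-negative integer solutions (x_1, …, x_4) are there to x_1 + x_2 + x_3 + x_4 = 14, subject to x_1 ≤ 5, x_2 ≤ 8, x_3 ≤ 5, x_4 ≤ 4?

Ignoring the caps, the number of non-negative solutions to x_1+…+x_4 = 14 is C(17,3) = 680.
Subtract solutions that violate a single cap (substitute x_i' = x_i − (cap_i+1)): x_1 ≥ 6 gives C(11,3) = 165; x_2 ≥ 9 gives C(8,3) = 56; x_3 ≥ 6 gives C(11,3) = 165; x_4 ≥ 5 gives C(12,3) = 220. Together 606.
Add back pairs where two caps are both exceeded: 0 + 10 + 20 + 0 + 1 + 20 = 51.
By inclusion–exclusion the count is 680 − 606 + 51 = 125.

125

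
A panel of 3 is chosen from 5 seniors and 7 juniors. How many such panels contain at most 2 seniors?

Split by how many seniors are chosen (0 through 2).
Sum: C(5,0)·C(7,3) + C(5,1)·C(7,2) + C(5,2)·C(7,1) = 35 + 105 + 70 = 210.

210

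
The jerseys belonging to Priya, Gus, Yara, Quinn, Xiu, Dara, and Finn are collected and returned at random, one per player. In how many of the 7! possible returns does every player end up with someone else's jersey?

Let Aᵢ be the assignments in which player i gets their old jersey. We want the size of the complement of A₁∪…∪A_7.
By inclusion–exclusion this is Σ_{j=0}^{7} (−1)^j C(7,j)·(7−j)!.
Computing: 5040 − 5040 + 2520 − 840 + 210 − 42 + 7 − 1 = 1854.

1854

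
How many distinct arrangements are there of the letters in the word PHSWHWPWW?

The 9 letters of PHSWHWPWW have repeats: H appearing twice, P appearing twice, and W appearing 4 times.
The number of distinct arrangements is 9!/(4!·2!·2!) = 362880/96 = 3780.

3780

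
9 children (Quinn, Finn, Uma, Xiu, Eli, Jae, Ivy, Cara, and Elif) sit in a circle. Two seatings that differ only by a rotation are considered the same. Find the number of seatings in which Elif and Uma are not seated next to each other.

30240

All circular seatings of 9 people number (8)! = 40320.
Seatings with Elif beside Uma: treat them as a block with 2 internal orders, giving 2 × (7)! = 10080.
Subtracting, 40320 − 10080 = 30240.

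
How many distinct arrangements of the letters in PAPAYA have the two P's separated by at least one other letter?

40

There are 6!/(3!·2!) = 60 arrangements of PAPAYA in total.
Arrangements with the P's together: treat PP as one letter, giving (5)!/(3!) = 20.
Hence 60 − 20 = 40.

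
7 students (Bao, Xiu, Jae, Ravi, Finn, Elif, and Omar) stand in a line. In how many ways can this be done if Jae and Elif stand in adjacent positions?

1440

Treat {Jae, Elif} as a single unit. There are 6 units to order, and the pair itself can be ordered 2 ways.
So the count is 2·(6)! = 1440.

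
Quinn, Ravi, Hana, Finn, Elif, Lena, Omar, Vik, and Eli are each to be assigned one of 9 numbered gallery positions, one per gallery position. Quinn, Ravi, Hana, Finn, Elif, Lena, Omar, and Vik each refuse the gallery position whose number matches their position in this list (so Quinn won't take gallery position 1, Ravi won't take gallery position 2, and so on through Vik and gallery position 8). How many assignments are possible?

Let Aᵢ (for 1 ≤ i ≤ 8) be the placements that put person i in their forbidden gallery position. Any j of these fix j positions, leaving (9−j)! ways to fill the rest, and there are C(8,j) ways to pick which j.
By inclusion–exclusion, the number of valid placements is Σ_{j=0}^{8} (−1)^j C(8,j)·(9−j)!.
Computing: 362880 − 322560 + 141120 − 40320 + 8400 − 1344 + 168 − 16 + 1 = 148329.

148329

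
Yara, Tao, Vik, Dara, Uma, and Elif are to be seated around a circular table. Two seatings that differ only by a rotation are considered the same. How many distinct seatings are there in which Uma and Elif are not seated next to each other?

All circular seatings of 6 people number (5)! = 120.
Seatings with Uma beside Elif: treat them as a block with 2 internal orders, giving 2 × (4)! = 48.
Subtracting, 120 − 48 = 72.

72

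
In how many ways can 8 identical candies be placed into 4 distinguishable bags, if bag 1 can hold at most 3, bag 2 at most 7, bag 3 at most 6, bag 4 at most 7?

By stars and bars, unrestricted non-negative solutions to x_1+…+x_4 = 8 number C(8+3,3) = 165.
Subtract solutions that violate a single cap (substitute x_i' = x_i − (cap_i+1)): x_1 ≥ 4 gives C(7,3) = 35; x_2 ≥ 8 gives C(3,3) = 1; x_3 ≥ 7 gives C(4,3) = 4; x_4 ≥ 8 gives C(3,3) = 1. Together 41.
No two caps can be exceeded simultaneously, so the pair terms are all 0.
By inclusion–exclusion the count is 165 − 41 + 0 = 124.

124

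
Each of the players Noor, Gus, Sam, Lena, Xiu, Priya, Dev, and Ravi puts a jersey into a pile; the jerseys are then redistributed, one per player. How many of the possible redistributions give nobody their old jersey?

Let Aᵢ be the assignments in which player i gets their old jersey. We want the size of the complement of A₁∪…∪A_8.
By inclusion–exclusion this is Σ_{j=0}^{8} (−1)^j C(8,j)·(8−j)!.
Computing: 40320 − 40320 + 20160 − 6720 + 1680 − 336 + 56 − 8 + 1 = 14833.

14833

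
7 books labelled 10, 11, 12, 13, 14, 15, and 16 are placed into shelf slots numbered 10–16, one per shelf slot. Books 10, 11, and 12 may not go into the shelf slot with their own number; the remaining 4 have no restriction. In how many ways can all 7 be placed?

Let Aᵢ (for i ∈ {10, 11, 12}) be the placements that put book i in its forbidden shelf slot. Any j of these fix j positions, leaving (7−j)! ways to fill the rest, and there are C(3,j) ways to pick which j.
By inclusion–exclusion, the number of valid placements is Σ_{j=0}^{3} (−1)^j C(3,j)·(7−j)!.
Computing: 5040 − 2160 + 360 − 24 = 3216.

3216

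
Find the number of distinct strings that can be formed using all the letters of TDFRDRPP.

Letter multiplicities in TDFRDRPP: D×2, F×1, P×2, R×2, T×1.
So there are 8! / (2!·2!·2!) = 5040 distinguishable arrangements.

5040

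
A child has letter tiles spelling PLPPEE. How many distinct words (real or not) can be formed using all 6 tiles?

60

Letter multiplicities in PLPPEE: E×2, L×1, P×3.
The number of distinct arrangements is 6!/(3!·2!) = 720/12 = 60.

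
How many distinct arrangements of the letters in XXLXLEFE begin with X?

630

With the first slot taken by X, it remains to arrange the other 7 letters (XLXLEFE).
Those 7 letters have E appearing twice, L appearing twice, and X appearing twice, giving (7)!/(2!·2!·2!) = 630.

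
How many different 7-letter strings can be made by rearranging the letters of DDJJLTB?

1260

DDJJLTB has 7 letters with D appearing twice and J appearing twice.
Dividing 7! = 5040 by 2!·2! = 4 for the repeated letters gives 1260.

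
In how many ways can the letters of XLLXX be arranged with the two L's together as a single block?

Treat the 2 copies of L as a single block. The multiset to arrange is then {LL, X, X, X}, 4 items in all.
That gives (4)!/(3!) = 4 arrangements.

4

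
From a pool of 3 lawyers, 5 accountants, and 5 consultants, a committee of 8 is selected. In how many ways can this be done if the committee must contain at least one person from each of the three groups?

Total 8-person selections from all 13: C(13,8) = 1287.
Selections missing a whole group: no lawyers → C(10,8) = 45; no accountants → C(8,8) = 1; no consultants → C(8,8) = 1.
Add back selections omitting two groups (i.e. drawn from a single group): C(3,8) + C(5,8) + C(5,8) = 0.
By inclusion–exclusion: 1287 − 47 + 0 = 1240.

1240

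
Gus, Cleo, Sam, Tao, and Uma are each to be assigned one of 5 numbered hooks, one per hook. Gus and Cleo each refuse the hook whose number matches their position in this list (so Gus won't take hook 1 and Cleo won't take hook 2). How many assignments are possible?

78

Let Aᵢ (for i ∈ {1, 2}) be the placements that put person i in their forbidden hook. Any j of these fix j positions, leaving (5−j)! ways to fill the rest, and there are C(2,j) ways to pick which j.
By inclusion–exclusion, the number of valid placements is Σ_{j=0}^{2} (−1)^j C(2,j)·(5−j)!.
Computing: 120 − 48 + 6 = 78.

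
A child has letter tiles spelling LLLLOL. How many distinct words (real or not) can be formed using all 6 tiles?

Letter multiplicities in LLLLOL: L×5, O×1.
So there are 6! / (5!) = 6 distinguishable arrangements.

6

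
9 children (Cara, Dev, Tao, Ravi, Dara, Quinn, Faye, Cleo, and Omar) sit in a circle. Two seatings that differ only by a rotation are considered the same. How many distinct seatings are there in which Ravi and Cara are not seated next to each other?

30240

All circular seatings of 9 people number (8)! = 40320.
Seatings with Ravi beside Cara: treat them as a block with 2 internal orders, giving 2 × (7)! = 10080.
Subtracting, 40320 − 10080 = 30240.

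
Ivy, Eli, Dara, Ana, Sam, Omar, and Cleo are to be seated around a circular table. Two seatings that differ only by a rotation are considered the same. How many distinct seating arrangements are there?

Fix one person's seat to break rotational symmetry; the remaining 6 people can be arranged in (6)! = 720 ways.

720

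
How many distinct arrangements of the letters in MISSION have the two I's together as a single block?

Treat the 2 copies of I as a single block. The multiset to arrange is then {II, M, N, O, S, S}, 6 items in all.
That gives (6)!/(2!) = 360 arrangements.

360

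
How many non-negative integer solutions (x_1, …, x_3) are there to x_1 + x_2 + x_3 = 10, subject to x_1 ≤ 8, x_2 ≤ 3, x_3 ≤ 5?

Ignoring the caps, the number of non-negative solutions to x_1+…+x_3 = 10 is C(12,2) = 66.
Subtract solutions that violate a single cap (substitute x_i' = x_i − (cap_i+1)): x_1 ≥ 9 gives C(3,2) = 3; x_2 ≥ 4 gives C(8,2) = 28; x_3 ≥ 6 gives C(6,2) = 15. Together 46.
Add back pairs where two caps are both exceeded: 0 + 0 + 1 = 1.
By inclusion–exclusion the count is 66 − 46 + 1 = 21.

21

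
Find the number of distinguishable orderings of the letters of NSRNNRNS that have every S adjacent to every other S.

Treat the 2 copies of S as a single block. The multiset to arrange is then {SS, N, N, N, N, R, R}, 7 items in all.
That gives (7)!/(4!·2!) = 105 arrangements.

105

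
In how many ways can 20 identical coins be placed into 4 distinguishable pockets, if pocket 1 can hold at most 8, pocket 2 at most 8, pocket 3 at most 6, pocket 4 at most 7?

204

Without the upper bounds there are C(23,3) = 1771 ways to split 20 among 4 pockets.
Subtract solutions that violate a single cap (substitute x_i' = x_i − (cap_i+1)): x_1 ≥ 9 gives C(14,3) = 364; x_2 ≥ 9 gives C(14,3) = 364; x_3 ≥ 7 gives C(16,3) = 560; x_4 ≥ 8 gives C(15,3) = 455. Together 1743.
Add back pairs where two caps are both exceeded: 10 + 35 + 20 + 35 + 20 + 56 = 176.
By inclusion–exclusion the count is 1771 − 1743 + 176 = 204.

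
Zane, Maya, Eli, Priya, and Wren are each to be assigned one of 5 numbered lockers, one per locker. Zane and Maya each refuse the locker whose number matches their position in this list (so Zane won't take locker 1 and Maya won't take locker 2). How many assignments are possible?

Let Aᵢ (for i ∈ {1, 2}) be the placements that put person i in their forbidden locker. Any j of these fix j positions, leaving (5−j)! ways to fill the rest, and there are C(2,j) ways to pick which j.
By inclusion–exclusion, the number of valid placements is Σ_{j=0}^{2} (−1)^j C(2,j)·(5−j)!.
Computing: 120 − 48 + 6 = 78.

78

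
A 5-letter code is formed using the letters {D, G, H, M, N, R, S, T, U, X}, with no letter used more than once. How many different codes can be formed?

With no repetition, fill the 5 letters in order: 10 choices, then 9, down to 6.
That product is 10 × 9 × 8 × 7 × 6 = 30240.

30240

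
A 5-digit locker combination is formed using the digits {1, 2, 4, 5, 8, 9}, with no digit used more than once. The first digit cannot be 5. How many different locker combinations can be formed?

The first digit has 6−1 = 5 choices (anything except 5).
The remaining 4 digits are filled from the other 5 symbols without repetition: 5 × 4 × 3 × 2 = 120.
Total: 5 × 120 = 600.

600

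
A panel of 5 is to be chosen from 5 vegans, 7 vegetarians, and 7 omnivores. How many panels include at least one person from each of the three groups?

8085

With no constraint there are C(19,5) = 11628 possible selections.
Selections missing a whole group: no vegans → C(14,5) = 2002; no vegetarians → C(12,5) = 792; no omnivores → C(12,5) = 792.
Add back selections omitting two groups (i.e. drawn from a single group): C(5,5) + C(7,5) + C(7,5) = 43.
By inclusion–exclusion: 11628 − 3586 + 43 = 8085.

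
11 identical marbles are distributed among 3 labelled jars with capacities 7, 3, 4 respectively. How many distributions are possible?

By stars and bars, unrestricted non-negative solutions to x_1+…+x_3 = 11 number C(11+2,2) = 78.
Subtract solutions that violate a single cap (substitute x_i' = x_i − (cap_i+1)): x_1 ≥ 8 gives C(5,2) = 10; x_2 ≥ 4 gives C(9,2) = 36; x_3 ≥ 5 gives C(8,2) = 28. Together 74.
Add back pairs where two caps are both exceeded: 0 + 0 + 6 = 6.
By inclusion–exclusion the count is 78 − 74 + 6 = 10.

10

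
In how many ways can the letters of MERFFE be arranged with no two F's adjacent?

Total arrangements of MERFFE: 6!/(2!·2!) = 180.
If the two F's are adjacent, glue them into one block, leaving 5 items to arrange: (5)!/(2!) = 60 ways.
Subtracting, 180 − 60 = 120 arrangements keep the F's apart.

120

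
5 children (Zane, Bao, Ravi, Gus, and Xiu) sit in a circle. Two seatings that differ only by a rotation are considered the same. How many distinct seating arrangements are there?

24

Seat Zane anywhere (absorbing the rotational symmetry), then permute the other 4: (4)! = 24.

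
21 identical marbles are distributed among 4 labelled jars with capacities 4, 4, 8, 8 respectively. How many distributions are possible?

20

Ignoring the caps, the number of non-negative solutions to x_1+…+x_4 = 21 is C(24,3) = 2024.
Subtract solutions that violate a single cap (substitute x_i' = x_i − (cap_i+1)): x_1 ≥ 5 gives C(19,3) = 969; x_2 ≥ 5 gives C(19,3) = 969; x_3 ≥ 9 gives C(15,3) = 455; x_4 ≥ 9 gives C(15,3) = 455. Together 2848.
Add back pairs where two caps are both exceeded: 364 + 120 + 120 + 120 + 120 + 20 = 864.
Subtract triples: 10 + 10 + 0 + 0 = 20.
By inclusion–exclusion the count is 2024 − 2848 + 864 − 20 = 20.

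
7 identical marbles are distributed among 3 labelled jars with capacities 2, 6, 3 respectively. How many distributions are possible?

11

By stars and bars, unrestricted non-negative solutions to x_1+…+x_3 = 7 number C(7+2,2) = 36.
Subtract solutions that violate a single cap (substitute x_i' = x_i − (cap_i+1)): x_1 ≥ 3 gives C(6,2) = 15; x_2 ≥ 7 gives C(2,2) = 1; x_3 ≥ 4 gives C(5,2) = 10. Together 26.
Add back pairs where two caps are both exceeded: 0 + 1 + 0 = 1.
By inclusion–exclusion the count is 36 − 26 + 1 = 11.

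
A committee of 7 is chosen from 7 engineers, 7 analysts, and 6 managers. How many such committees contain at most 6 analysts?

Split by how many analysts are chosen (0 through 6).
Sum: C(7,0)·C(13,7) + C(7,1)·C(13,6) + C(7,2)·C(13,5) + C(7,3)·C(13,4) + C(7,4)·C(13,3) + C(7,5)·C(13,2) + C(7,6)·C(13,1) = 1716 + 12012 + 27027 + 25025 + 10010 + 1638 + 91 = 77519.

77519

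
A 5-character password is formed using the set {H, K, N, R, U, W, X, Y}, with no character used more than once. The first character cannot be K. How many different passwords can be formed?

The first character has 8−1 = 7 choices (anything except K).
The remaining 4 characters are filled from the other 7 symbols without repetition: 7 × 6 × 5 × 4 = 840.
Total: 7 × 840 = 5880.

5880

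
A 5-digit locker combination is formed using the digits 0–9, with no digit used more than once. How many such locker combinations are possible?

Choose and order 5 of the 10 symbols: the first digit has 10 options, the next 9, and so on down to 6.
That product is 10 × 9 × 8 × 7 × 6 = 30240.

30240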